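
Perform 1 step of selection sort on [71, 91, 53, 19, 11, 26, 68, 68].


Initial: [71, 91, 53, 19, 11, 26, 68, 68]
Step 1: min=11 at 4
  Swap: [11, 91, 53, 19, 71, 26, 68, 68]

After 1 step: [11, 91, 53, 19, 71, 26, 68, 68]


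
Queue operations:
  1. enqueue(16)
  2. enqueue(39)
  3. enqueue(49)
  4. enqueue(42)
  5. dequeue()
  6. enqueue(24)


enqueue(16) -> [16]
enqueue(39) -> [16, 39]
enqueue(49) -> [16, 39, 49]
enqueue(42) -> [16, 39, 49, 42]
dequeue()->16, [39, 49, 42]
enqueue(24) -> [39, 49, 42, 24]

Final queue: [39, 49, 42, 24]


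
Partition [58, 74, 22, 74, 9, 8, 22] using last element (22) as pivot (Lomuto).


Pivot: 22
  22 <= 22: swap -> [22, 74, 58, 74, 9, 8, 22]
  9 <= 22: swap -> [22, 9, 58, 74, 74, 8, 22]
  8 <= 22: swap -> [22, 9, 8, 74, 74, 58, 22]
Place pivot at 3: [22, 9, 8, 22, 74, 58, 74]

Partitioned: [22, 9, 8, 22, 74, 58, 74]


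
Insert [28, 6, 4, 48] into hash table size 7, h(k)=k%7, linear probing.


Insert 28: h=0 -> slot 0
Insert 6: h=6 -> slot 6
Insert 4: h=4 -> slot 4
Insert 48: h=6, 2 probes -> slot 1

Table: [28, 48, None, None, 4, None, 6]


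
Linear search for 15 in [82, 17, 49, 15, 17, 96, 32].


i=0: 82!=15
i=1: 17!=15
i=2: 49!=15
i=3: 15==15 found!

Found at 3, 4 comps


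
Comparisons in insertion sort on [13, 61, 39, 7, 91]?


Algorithm: insertion sort
Input: [13, 61, 39, 7, 91]
Sorted: [7, 13, 39, 61, 91]

7


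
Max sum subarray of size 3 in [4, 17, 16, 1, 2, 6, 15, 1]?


[0:3]: 37
[1:4]: 34
[2:5]: 19
[3:6]: 9
[4:7]: 23
[5:8]: 22

Max: 37 at [0:3]


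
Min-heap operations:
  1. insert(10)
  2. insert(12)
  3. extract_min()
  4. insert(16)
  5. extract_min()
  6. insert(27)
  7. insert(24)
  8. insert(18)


insert(10) -> [10]
insert(12) -> [10, 12]
extract_min()->10, [12]
insert(16) -> [12, 16]
extract_min()->12, [16]
insert(27) -> [16, 27]
insert(24) -> [16, 27, 24]
insert(18) -> [16, 18, 24, 27]

Final heap: [16, 18, 24, 27]


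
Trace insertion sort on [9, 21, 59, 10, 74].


Initial: [9, 21, 59, 10, 74]
Insert 21: [9, 21, 59, 10, 74]
Insert 59: [9, 21, 59, 10, 74]
Insert 10: [9, 10, 21, 59, 74]
Insert 74: [9, 10, 21, 59, 74]

Sorted: [9, 10, 21, 59, 74]


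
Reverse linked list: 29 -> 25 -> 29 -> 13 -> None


Step 1: curr=29, set curr.next=prev(None) | reversed so far: 29
Step 2: curr=25, set curr.next=prev(29) | reversed so far: 25 -> 29
Step 3: curr=29, set curr.next=prev(25) | reversed so far: 29 -> 25 -> 29
Step 4: curr=13, set curr.next=prev(29) | reversed so far: 13 -> 29 -> 25 -> 29

13 -> 29 -> 25 -> 29 -> None


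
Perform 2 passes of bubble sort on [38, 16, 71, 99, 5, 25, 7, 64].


Initial: [38, 16, 71, 99, 5, 25, 7, 64]
Pass 1: [16, 38, 71, 5, 25, 7, 64, 99] (5 swaps)
Pass 2: [16, 38, 5, 25, 7, 64, 71, 99] (4 swaps)

After 2 passes: [16, 38, 5, 25, 7, 64, 71, 99]


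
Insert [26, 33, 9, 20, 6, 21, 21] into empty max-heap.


Insert 26: [26]
Insert 33: [33, 26]
Insert 9: [33, 26, 9]
Insert 20: [33, 26, 9, 20]
Insert 6: [33, 26, 9, 20, 6]
Insert 21: [33, 26, 21, 20, 6, 9]
Insert 21: [33, 26, 21, 20, 6, 9, 21]

Final heap: [33, 26, 21, 20, 6, 9, 21]


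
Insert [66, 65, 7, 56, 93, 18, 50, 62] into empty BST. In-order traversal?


Insert 66: root
Insert 65: L from 66
Insert 7: L from 66 -> L from 65
Insert 56: L from 66 -> L from 65 -> R from 7
Insert 93: R from 66
Insert 18: L from 66 -> L from 65 -> R from 7 -> L from 56
Insert 50: L from 66 -> L from 65 -> R from 7 -> L from 56 -> R from 18
Insert 62: L from 66 -> L from 65 -> R from 7 -> R from 56

In-order: [7, 18, 50, 56, 62, 65, 66, 93]


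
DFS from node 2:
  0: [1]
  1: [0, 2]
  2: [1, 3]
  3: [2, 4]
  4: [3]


Visit 2, push [3, 1]
Visit 1, push [0]
Visit 0, push []
Visit 3, push [4]
Visit 4, push []

DFS order: [2, 1, 0, 3, 4]


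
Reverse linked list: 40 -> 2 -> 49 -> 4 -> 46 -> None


Step 1: curr=40, set curr.next=prev(None) | reversed so far: 40
Step 2: curr=2, set curr.next=prev(40) | reversed so far: 2 -> 40
Step 3: curr=49, set curr.next=prev(2) | reversed so far: 49 -> 2 -> 40
Step 4: curr=4, set curr.next=prev(49) | reversed so far: 4 -> 49 -> 2 -> 40
Step 5: curr=46, set curr.next=prev(4) | reversed so far: 46 -> 4 -> 49 -> 2 -> 40

46 -> 4 -> 49 -> 2 -> 40 -> None


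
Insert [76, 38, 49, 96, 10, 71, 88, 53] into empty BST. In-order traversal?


Insert 76: root
Insert 38: L from 76
Insert 49: L from 76 -> R from 38
Insert 96: R from 76
Insert 10: L from 76 -> L from 38
Insert 71: L from 76 -> R from 38 -> R from 49
Insert 88: R from 76 -> L from 96
Insert 53: L from 76 -> R from 38 -> R from 49 -> L from 71

In-order: [10, 38, 49, 53, 71, 76, 88, 96]


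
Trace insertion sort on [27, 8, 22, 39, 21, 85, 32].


Initial: [27, 8, 22, 39, 21, 85, 32]
Insert 8: [8, 27, 22, 39, 21, 85, 32]
Insert 22: [8, 22, 27, 39, 21, 85, 32]
Insert 39: [8, 22, 27, 39, 21, 85, 32]
Insert 21: [8, 21, 22, 27, 39, 85, 32]
Insert 85: [8, 21, 22, 27, 39, 85, 32]
Insert 32: [8, 21, 22, 27, 32, 39, 85]

Sorted: [8, 21, 22, 27, 32, 39, 85]


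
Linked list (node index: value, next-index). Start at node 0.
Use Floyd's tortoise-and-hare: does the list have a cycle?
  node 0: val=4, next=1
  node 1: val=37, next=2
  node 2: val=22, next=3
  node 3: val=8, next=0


Floyd's tortoise (slow, +1) and hare (fast, +2):
  init: slow=0, fast=0
  step 1: slow=1, fast=2
  step 2: slow=2, fast=0
  step 3: slow=3, fast=2
  step 4: slow=0, fast=0
  slow == fast at node 0: cycle detected

Cycle: yes


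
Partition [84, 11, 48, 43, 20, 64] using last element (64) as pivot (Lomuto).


Pivot: 64
  11 <= 64: swap -> [11, 84, 48, 43, 20, 64]
  48 <= 64: swap -> [11, 48, 84, 43, 20, 64]
  43 <= 64: swap -> [11, 48, 43, 84, 20, 64]
  20 <= 64: swap -> [11, 48, 43, 20, 84, 64]
Place pivot at 4: [11, 48, 43, 20, 64, 84]

Partitioned: [11, 48, 43, 20, 64, 84]


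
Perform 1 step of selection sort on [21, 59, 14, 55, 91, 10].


Initial: [21, 59, 14, 55, 91, 10]
Step 1: min=10 at 5
  Swap: [10, 59, 14, 55, 91, 21]

After 1 step: [10, 59, 14, 55, 91, 21]


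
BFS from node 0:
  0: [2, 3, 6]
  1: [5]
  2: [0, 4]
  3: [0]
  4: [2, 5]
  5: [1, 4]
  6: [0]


Visit 0, enqueue [2, 3, 6]
Visit 2, enqueue [4]
Visit 3, enqueue []
Visit 6, enqueue []
Visit 4, enqueue [5]
Visit 5, enqueue [1]
Visit 1, enqueue []

BFS order: [0, 2, 3, 6, 4, 5, 1]


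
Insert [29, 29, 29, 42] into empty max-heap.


Insert 29: [29]
Insert 29: [29, 29]
Insert 29: [29, 29, 29]
Insert 42: [42, 29, 29, 29]

Final heap: [42, 29, 29, 29]


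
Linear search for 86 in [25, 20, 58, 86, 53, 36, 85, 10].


i=0: 25!=86
i=1: 20!=86
i=2: 58!=86
i=3: 86==86 found!

Found at 3, 4 comps


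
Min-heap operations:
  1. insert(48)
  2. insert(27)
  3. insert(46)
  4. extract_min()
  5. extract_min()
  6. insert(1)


insert(48) -> [48]
insert(27) -> [27, 48]
insert(46) -> [27, 48, 46]
extract_min()->27, [46, 48]
extract_min()->46, [48]
insert(1) -> [1, 48]

Final heap: [1, 48]


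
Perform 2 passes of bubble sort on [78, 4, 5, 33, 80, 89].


Initial: [78, 4, 5, 33, 80, 89]
Pass 1: [4, 5, 33, 78, 80, 89] (3 swaps)
Pass 2: [4, 5, 33, 78, 80, 89] (0 swaps)

After 2 passes: [4, 5, 33, 78, 80, 89]


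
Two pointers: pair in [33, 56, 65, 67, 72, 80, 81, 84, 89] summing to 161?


lo=0(33)+hi=8(89)=122
lo=1(56)+hi=8(89)=145
lo=2(65)+hi=8(89)=154
lo=3(67)+hi=8(89)=156
lo=4(72)+hi=8(89)=161

Yes: 72+89=161


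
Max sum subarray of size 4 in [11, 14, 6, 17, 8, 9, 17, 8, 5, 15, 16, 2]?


[0:4]: 48
[1:5]: 45
[2:6]: 40
[3:7]: 51
[4:8]: 42
[5:9]: 39
[6:10]: 45
[7:11]: 44
[8:12]: 38

Max: 51 at [3:7]


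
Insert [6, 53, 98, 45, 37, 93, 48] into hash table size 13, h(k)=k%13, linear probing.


Insert 6: h=6 -> slot 6
Insert 53: h=1 -> slot 1
Insert 98: h=7 -> slot 7
Insert 45: h=6, 2 probes -> slot 8
Insert 37: h=11 -> slot 11
Insert 93: h=2 -> slot 2
Insert 48: h=9 -> slot 9

Table: [None, 53, 93, None, None, None, 6, 98, 45, 48, None, 37, None]


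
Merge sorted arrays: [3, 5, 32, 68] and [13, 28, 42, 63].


Take 3 from A
Take 5 from A
Take 13 from B
Take 28 from B
Take 32 from A
Take 42 from B
Take 63 from B

Merged: [3, 5, 13, 28, 32, 42, 63, 68]


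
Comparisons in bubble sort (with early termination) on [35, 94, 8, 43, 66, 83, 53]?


Algorithm: bubble sort (with early termination)
Input: [35, 94, 8, 43, 66, 83, 53]
Sorted: [8, 35, 43, 53, 66, 83, 94]

18


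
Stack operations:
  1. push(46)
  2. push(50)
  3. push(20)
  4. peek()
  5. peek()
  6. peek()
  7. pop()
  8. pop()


push(46) -> [46]
push(50) -> [46, 50]
push(20) -> [46, 50, 20]
peek()->20
peek()->20
peek()->20
pop()->20, [46, 50]
pop()->50, [46]

Final stack: [46]


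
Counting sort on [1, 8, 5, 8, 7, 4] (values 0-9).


Input: [1, 8, 5, 8, 7, 4]
Counts: [0, 1, 0, 0, 1, 1, 0, 1, 2, 0]

Sorted: [1, 4, 5, 7, 8, 8]


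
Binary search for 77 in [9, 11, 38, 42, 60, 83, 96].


Step 1: lo=0, hi=6, mid=3, val=42
Step 2: lo=4, hi=6, mid=5, val=83
Step 3: lo=4, hi=4, mid=4, val=60

Not found


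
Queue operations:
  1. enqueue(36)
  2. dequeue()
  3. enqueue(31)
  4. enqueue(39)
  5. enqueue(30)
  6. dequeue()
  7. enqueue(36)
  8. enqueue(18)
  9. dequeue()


enqueue(36) -> [36]
dequeue()->36, []
enqueue(31) -> [31]
enqueue(39) -> [31, 39]
enqueue(30) -> [31, 39, 30]
dequeue()->31, [39, 30]
enqueue(36) -> [39, 30, 36]
enqueue(18) -> [39, 30, 36, 18]
dequeue()->39, [30, 36, 18]

Final queue: [30, 36, 18]


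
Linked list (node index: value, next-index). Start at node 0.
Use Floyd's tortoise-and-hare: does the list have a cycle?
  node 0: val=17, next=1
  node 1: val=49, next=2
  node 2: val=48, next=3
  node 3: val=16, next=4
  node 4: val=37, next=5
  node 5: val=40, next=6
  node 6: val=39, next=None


Floyd's tortoise (slow, +1) and hare (fast, +2):
  init: slow=0, fast=0
  step 1: slow=1, fast=2
  step 2: slow=2, fast=4
  step 3: slow=3, fast=6
  step 4: fast -> None, no cycle

Cycle: no


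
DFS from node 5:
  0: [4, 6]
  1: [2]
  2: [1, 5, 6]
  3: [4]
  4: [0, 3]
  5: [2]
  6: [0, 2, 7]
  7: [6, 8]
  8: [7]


Visit 5, push [2]
Visit 2, push [6, 1]
Visit 1, push []
Visit 6, push [7, 0]
Visit 0, push [4]
Visit 4, push [3]
Visit 3, push []
Visit 7, push [8]
Visit 8, push []

DFS order: [5, 2, 1, 6, 0, 4, 3, 7, 8]


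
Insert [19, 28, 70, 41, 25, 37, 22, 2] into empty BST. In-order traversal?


Insert 19: root
Insert 28: R from 19
Insert 70: R from 19 -> R from 28
Insert 41: R from 19 -> R from 28 -> L from 70
Insert 25: R from 19 -> L from 28
Insert 37: R from 19 -> R from 28 -> L from 70 -> L from 41
Insert 22: R from 19 -> L from 28 -> L from 25
Insert 2: L from 19

In-order: [2, 19, 22, 25, 28, 37, 41, 70]


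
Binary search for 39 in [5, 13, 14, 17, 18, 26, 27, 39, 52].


Step 1: lo=0, hi=8, mid=4, val=18
Step 2: lo=5, hi=8, mid=6, val=27
Step 3: lo=7, hi=8, mid=7, val=39

Found at index 7


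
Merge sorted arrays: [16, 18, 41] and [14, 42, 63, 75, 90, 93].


Take 14 from B
Take 16 from A
Take 18 from A
Take 41 from A

Merged: [14, 16, 18, 41, 42, 63, 75, 90, 93]


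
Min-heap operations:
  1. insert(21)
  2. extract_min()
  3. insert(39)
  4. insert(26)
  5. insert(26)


insert(21) -> [21]
extract_min()->21, []
insert(39) -> [39]
insert(26) -> [26, 39]
insert(26) -> [26, 39, 26]

Final heap: [26, 39, 26]


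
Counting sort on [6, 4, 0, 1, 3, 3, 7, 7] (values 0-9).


Input: [6, 4, 0, 1, 3, 3, 7, 7]
Counts: [1, 1, 0, 2, 1, 0, 1, 2, 0, 0]

Sorted: [0, 1, 3, 3, 4, 6, 7, 7]


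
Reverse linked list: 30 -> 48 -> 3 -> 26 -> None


Step 1: curr=30, set curr.next=prev(None) | reversed so far: 30
Step 2: curr=48, set curr.next=prev(30) | reversed so far: 48 -> 30
Step 3: curr=3, set curr.next=prev(48) | reversed so far: 3 -> 48 -> 30
Step 4: curr=26, set curr.next=prev(3) | reversed so far: 26 -> 3 -> 48 -> 30

26 -> 3 -> 48 -> 30 -> None


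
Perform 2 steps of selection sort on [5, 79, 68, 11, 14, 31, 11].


Initial: [5, 79, 68, 11, 14, 31, 11]
Step 1: min=5 at 0
  Swap: [5, 79, 68, 11, 14, 31, 11]
Step 2: min=11 at 3
  Swap: [5, 11, 68, 79, 14, 31, 11]

After 2 steps: [5, 11, 68, 79, 14, 31, 11]


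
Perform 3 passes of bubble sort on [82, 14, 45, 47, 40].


Initial: [82, 14, 45, 47, 40]
Pass 1: [14, 45, 47, 40, 82] (4 swaps)
Pass 2: [14, 45, 40, 47, 82] (1 swaps)
Pass 3: [14, 40, 45, 47, 82] (1 swaps)

After 3 passes: [14, 40, 45, 47, 82]


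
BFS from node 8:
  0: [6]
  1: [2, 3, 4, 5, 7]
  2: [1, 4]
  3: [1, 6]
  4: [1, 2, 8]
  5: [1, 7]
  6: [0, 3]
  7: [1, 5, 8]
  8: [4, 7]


Visit 8, enqueue [4, 7]
Visit 4, enqueue [1, 2]
Visit 7, enqueue [5]
Visit 1, enqueue [3]
Visit 2, enqueue []
Visit 5, enqueue []
Visit 3, enqueue [6]
Visit 6, enqueue [0]
Visit 0, enqueue []

BFS order: [8, 4, 7, 1, 2, 5, 3, 6, 0]


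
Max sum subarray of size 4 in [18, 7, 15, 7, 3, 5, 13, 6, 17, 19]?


[0:4]: 47
[1:5]: 32
[2:6]: 30
[3:7]: 28
[4:8]: 27
[5:9]: 41
[6:10]: 55

Max: 55 at [6:10]


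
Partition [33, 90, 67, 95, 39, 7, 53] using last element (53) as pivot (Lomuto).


Pivot: 53
  33 <= 53: advance i (no swap)
  39 <= 53: swap -> [33, 39, 67, 95, 90, 7, 53]
  7 <= 53: swap -> [33, 39, 7, 95, 90, 67, 53]
Place pivot at 3: [33, 39, 7, 53, 90, 67, 95]

Partitioned: [33, 39, 7, 53, 90, 67, 95]


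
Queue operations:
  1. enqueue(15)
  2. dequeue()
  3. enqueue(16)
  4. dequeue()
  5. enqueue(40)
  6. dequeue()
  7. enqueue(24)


enqueue(15) -> [15]
dequeue()->15, []
enqueue(16) -> [16]
dequeue()->16, []
enqueue(40) -> [40]
dequeue()->40, []
enqueue(24) -> [24]

Final queue: [24]


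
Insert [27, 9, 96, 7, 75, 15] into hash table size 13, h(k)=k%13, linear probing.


Insert 27: h=1 -> slot 1
Insert 9: h=9 -> slot 9
Insert 96: h=5 -> slot 5
Insert 7: h=7 -> slot 7
Insert 75: h=10 -> slot 10
Insert 15: h=2 -> slot 2

Table: [None, 27, 15, None, None, 96, None, 7, None, 9, 75, None, None]


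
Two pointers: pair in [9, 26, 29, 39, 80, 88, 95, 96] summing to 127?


lo=0(9)+hi=7(96)=105
lo=1(26)+hi=7(96)=122
lo=2(29)+hi=7(96)=125
lo=3(39)+hi=7(96)=135
lo=3(39)+hi=6(95)=134
lo=3(39)+hi=5(88)=127

Yes: 39+88=127


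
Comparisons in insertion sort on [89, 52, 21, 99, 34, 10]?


Algorithm: insertion sort
Input: [89, 52, 21, 99, 34, 10]
Sorted: [10, 21, 34, 52, 89, 99]

13


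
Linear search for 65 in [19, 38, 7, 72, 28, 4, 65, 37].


i=0: 19!=65
i=1: 38!=65
i=2: 7!=65
i=3: 72!=65
i=4: 28!=65
i=5: 4!=65
i=6: 65==65 found!

Found at 6, 7 comps


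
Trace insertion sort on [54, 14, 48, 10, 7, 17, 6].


Initial: [54, 14, 48, 10, 7, 17, 6]
Insert 14: [14, 54, 48, 10, 7, 17, 6]
Insert 48: [14, 48, 54, 10, 7, 17, 6]
Insert 10: [10, 14, 48, 54, 7, 17, 6]
Insert 7: [7, 10, 14, 48, 54, 17, 6]
Insert 17: [7, 10, 14, 17, 48, 54, 6]
Insert 6: [6, 7, 10, 14, 17, 48, 54]

Sorted: [6, 7, 10, 14, 17, 48, 54]


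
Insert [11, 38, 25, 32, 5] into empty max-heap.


Insert 11: [11]
Insert 38: [38, 11]
Insert 25: [38, 11, 25]
Insert 32: [38, 32, 25, 11]
Insert 5: [38, 32, 25, 11, 5]

Final heap: [38, 32, 25, 11, 5]


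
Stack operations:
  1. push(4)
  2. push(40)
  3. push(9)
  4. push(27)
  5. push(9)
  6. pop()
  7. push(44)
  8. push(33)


push(4) -> [4]
push(40) -> [4, 40]
push(9) -> [4, 40, 9]
push(27) -> [4, 40, 9, 27]
push(9) -> [4, 40, 9, 27, 9]
pop()->9, [4, 40, 9, 27]
push(44) -> [4, 40, 9, 27, 44]
push(33) -> [4, 40, 9, 27, 44, 33]

Final stack: [4, 40, 9, 27, 44, 33]


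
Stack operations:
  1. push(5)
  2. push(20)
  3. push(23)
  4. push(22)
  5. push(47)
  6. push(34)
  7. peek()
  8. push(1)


push(5) -> [5]
push(20) -> [5, 20]
push(23) -> [5, 20, 23]
push(22) -> [5, 20, 23, 22]
push(47) -> [5, 20, 23, 22, 47]
push(34) -> [5, 20, 23, 22, 47, 34]
peek()->34
push(1) -> [5, 20, 23, 22, 47, 34, 1]

Final stack: [5, 20, 23, 22, 47, 34, 1]


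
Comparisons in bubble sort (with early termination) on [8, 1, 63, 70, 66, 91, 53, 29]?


Algorithm: bubble sort (with early termination)
Input: [8, 1, 63, 70, 66, 91, 53, 29]
Sorted: [1, 8, 29, 53, 63, 66, 70, 91]

27


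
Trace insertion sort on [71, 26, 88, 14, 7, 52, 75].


Initial: [71, 26, 88, 14, 7, 52, 75]
Insert 26: [26, 71, 88, 14, 7, 52, 75]
Insert 88: [26, 71, 88, 14, 7, 52, 75]
Insert 14: [14, 26, 71, 88, 7, 52, 75]
Insert 7: [7, 14, 26, 71, 88, 52, 75]
Insert 52: [7, 14, 26, 52, 71, 88, 75]
Insert 75: [7, 14, 26, 52, 71, 75, 88]

Sorted: [7, 14, 26, 52, 71, 75, 88]


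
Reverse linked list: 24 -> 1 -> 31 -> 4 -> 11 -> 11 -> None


Step 1: curr=24, set curr.next=prev(None) | reversed so far: 24
Step 2: curr=1, set curr.next=prev(24) | reversed so far: 1 -> 24
Step 3: curr=31, set curr.next=prev(1) | reversed so far: 31 -> 1 -> 24
Step 4: curr=4, set curr.next=prev(31) | reversed so far: 4 -> 31 -> 1 -> 24
Step 5: curr=11, set curr.next=prev(4) | reversed so far: 11 -> 4 -> 31 -> 1 -> 24
Step 6: curr=11, set curr.next=prev(11) | reversed so far: 11 -> 11 -> 4 -> 31 -> 1 -> 24

11 -> 11 -> 4 -> 31 -> 1 -> 24 -> None


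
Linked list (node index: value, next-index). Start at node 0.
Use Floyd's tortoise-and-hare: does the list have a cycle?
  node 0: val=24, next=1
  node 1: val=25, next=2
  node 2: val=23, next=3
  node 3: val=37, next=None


Floyd's tortoise (slow, +1) and hare (fast, +2):
  init: slow=0, fast=0
  step 1: slow=1, fast=2
  step 2: fast 2->3->None, no cycle

Cycle: no


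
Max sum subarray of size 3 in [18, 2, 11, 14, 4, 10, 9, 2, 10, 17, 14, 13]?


[0:3]: 31
[1:4]: 27
[2:5]: 29
[3:6]: 28
[4:7]: 23
[5:8]: 21
[6:9]: 21
[7:10]: 29
[8:11]: 41
[9:12]: 44

Max: 44 at [9:12]


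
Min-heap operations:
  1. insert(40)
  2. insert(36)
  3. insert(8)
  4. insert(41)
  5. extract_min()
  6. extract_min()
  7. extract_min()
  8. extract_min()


insert(40) -> [40]
insert(36) -> [36, 40]
insert(8) -> [8, 40, 36]
insert(41) -> [8, 40, 36, 41]
extract_min()->8, [36, 40, 41]
extract_min()->36, [40, 41]
extract_min()->40, [41]
extract_min()->41, []

Final heap: []


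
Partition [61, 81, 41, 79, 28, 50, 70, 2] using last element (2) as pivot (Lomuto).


Pivot: 2
Place pivot at 0: [2, 81, 41, 79, 28, 50, 70, 61]

Partitioned: [2, 81, 41, 79, 28, 50, 70, 61]


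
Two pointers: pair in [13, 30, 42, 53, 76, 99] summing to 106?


lo=0(13)+hi=5(99)=112
lo=0(13)+hi=4(76)=89
lo=1(30)+hi=4(76)=106

Yes: 30+76=106


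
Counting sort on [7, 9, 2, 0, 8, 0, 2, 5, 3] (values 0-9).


Input: [7, 9, 2, 0, 8, 0, 2, 5, 3]
Counts: [2, 0, 2, 1, 0, 1, 0, 1, 1, 1]

Sorted: [0, 0, 2, 2, 3, 5, 7, 8, 9]


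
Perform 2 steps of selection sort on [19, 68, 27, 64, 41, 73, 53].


Initial: [19, 68, 27, 64, 41, 73, 53]
Step 1: min=19 at 0
  Swap: [19, 68, 27, 64, 41, 73, 53]
Step 2: min=27 at 2
  Swap: [19, 27, 68, 64, 41, 73, 53]

After 2 steps: [19, 27, 68, 64, 41, 73, 53]


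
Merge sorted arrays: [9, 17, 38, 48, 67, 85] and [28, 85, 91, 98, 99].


Take 9 from A
Take 17 from A
Take 28 from B
Take 38 from A
Take 48 from A
Take 67 from A
Take 85 from A

Merged: [9, 17, 28, 38, 48, 67, 85, 85, 91, 98, 99]


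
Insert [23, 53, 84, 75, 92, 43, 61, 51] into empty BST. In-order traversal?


Insert 23: root
Insert 53: R from 23
Insert 84: R from 23 -> R from 53
Insert 75: R from 23 -> R from 53 -> L from 84
Insert 92: R from 23 -> R from 53 -> R from 84
Insert 43: R from 23 -> L from 53
Insert 61: R from 23 -> R from 53 -> L from 84 -> L from 75
Insert 51: R from 23 -> L from 53 -> R from 43

In-order: [23, 43, 51, 53, 61, 75, 84, 92]


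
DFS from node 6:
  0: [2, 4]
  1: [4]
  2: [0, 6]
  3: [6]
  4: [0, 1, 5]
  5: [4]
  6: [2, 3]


Visit 6, push [3, 2]
Visit 2, push [0]
Visit 0, push [4]
Visit 4, push [5, 1]
Visit 1, push []
Visit 5, push []
Visit 3, push []

DFS order: [6, 2, 0, 4, 1, 5, 3]


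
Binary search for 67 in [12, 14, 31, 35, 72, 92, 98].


Step 1: lo=0, hi=6, mid=3, val=35
Step 2: lo=4, hi=6, mid=5, val=92
Step 3: lo=4, hi=4, mid=4, val=72

Not found


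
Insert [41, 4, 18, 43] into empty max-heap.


Insert 41: [41]
Insert 4: [41, 4]
Insert 18: [41, 4, 18]
Insert 43: [43, 41, 18, 4]

Final heap: [43, 41, 18, 4]


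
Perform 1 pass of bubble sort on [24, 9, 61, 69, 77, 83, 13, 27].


Initial: [24, 9, 61, 69, 77, 83, 13, 27]
Pass 1: [9, 24, 61, 69, 77, 13, 27, 83] (3 swaps)

After 1 pass: [9, 24, 61, 69, 77, 13, 27, 83]


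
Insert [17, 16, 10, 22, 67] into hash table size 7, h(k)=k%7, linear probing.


Insert 17: h=3 -> slot 3
Insert 16: h=2 -> slot 2
Insert 10: h=3, 1 probes -> slot 4
Insert 22: h=1 -> slot 1
Insert 67: h=4, 1 probes -> slot 5

Table: [None, 22, 16, 17, 10, 67, None]


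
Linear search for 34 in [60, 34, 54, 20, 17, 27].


i=0: 60!=34
i=1: 34==34 found!

Found at 1, 2 comps


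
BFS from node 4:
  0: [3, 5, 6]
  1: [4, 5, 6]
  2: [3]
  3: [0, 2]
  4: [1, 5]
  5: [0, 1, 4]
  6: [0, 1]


Visit 4, enqueue [1, 5]
Visit 1, enqueue [6]
Visit 5, enqueue [0]
Visit 6, enqueue []
Visit 0, enqueue [3]
Visit 3, enqueue [2]
Visit 2, enqueue []

BFS order: [4, 1, 5, 6, 0, 3, 2]


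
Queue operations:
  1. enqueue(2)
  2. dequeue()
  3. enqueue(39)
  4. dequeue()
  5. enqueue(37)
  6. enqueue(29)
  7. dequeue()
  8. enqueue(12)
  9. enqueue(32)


enqueue(2) -> [2]
dequeue()->2, []
enqueue(39) -> [39]
dequeue()->39, []
enqueue(37) -> [37]
enqueue(29) -> [37, 29]
dequeue()->37, [29]
enqueue(12) -> [29, 12]
enqueue(32) -> [29, 12, 32]

Final queue: [29, 12, 32]


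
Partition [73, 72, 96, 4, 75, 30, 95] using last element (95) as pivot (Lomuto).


Pivot: 95
  73 <= 95: advance i (no swap)
  72 <= 95: advance i (no swap)
  4 <= 95: swap -> [73, 72, 4, 96, 75, 30, 95]
  75 <= 95: swap -> [73, 72, 4, 75, 96, 30, 95]
  30 <= 95: swap -> [73, 72, 4, 75, 30, 96, 95]
Place pivot at 5: [73, 72, 4, 75, 30, 95, 96]

Partitioned: [73, 72, 4, 75, 30, 95, 96]


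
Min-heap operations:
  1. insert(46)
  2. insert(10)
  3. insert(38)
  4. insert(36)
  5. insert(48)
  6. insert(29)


insert(46) -> [46]
insert(10) -> [10, 46]
insert(38) -> [10, 46, 38]
insert(36) -> [10, 36, 38, 46]
insert(48) -> [10, 36, 38, 46, 48]
insert(29) -> [10, 36, 29, 46, 48, 38]

Final heap: [10, 36, 29, 46, 48, 38]


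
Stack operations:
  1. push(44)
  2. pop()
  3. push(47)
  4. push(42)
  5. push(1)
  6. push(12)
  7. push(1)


push(44) -> [44]
pop()->44, []
push(47) -> [47]
push(42) -> [47, 42]
push(1) -> [47, 42, 1]
push(12) -> [47, 42, 1, 12]
push(1) -> [47, 42, 1, 12, 1]

Final stack: [47, 42, 1, 12, 1]


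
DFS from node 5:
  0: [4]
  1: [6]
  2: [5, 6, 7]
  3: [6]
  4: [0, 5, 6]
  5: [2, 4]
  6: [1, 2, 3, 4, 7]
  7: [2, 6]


Visit 5, push [4, 2]
Visit 2, push [7, 6]
Visit 6, push [7, 4, 3, 1]
Visit 1, push []
Visit 3, push []
Visit 4, push [0]
Visit 0, push []
Visit 7, push []

DFS order: [5, 2, 6, 1, 3, 4, 0, 7]


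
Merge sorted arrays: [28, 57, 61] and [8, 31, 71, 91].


Take 8 from B
Take 28 from A
Take 31 from B
Take 57 from A
Take 61 from A

Merged: [8, 28, 31, 57, 61, 71, 91]


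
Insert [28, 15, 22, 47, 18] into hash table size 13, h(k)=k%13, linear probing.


Insert 28: h=2 -> slot 2
Insert 15: h=2, 1 probes -> slot 3
Insert 22: h=9 -> slot 9
Insert 47: h=8 -> slot 8
Insert 18: h=5 -> slot 5

Table: [None, None, 28, 15, None, 18, None, None, 47, 22, None, None, None]


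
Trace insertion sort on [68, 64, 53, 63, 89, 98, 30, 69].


Initial: [68, 64, 53, 63, 89, 98, 30, 69]
Insert 64: [64, 68, 53, 63, 89, 98, 30, 69]
Insert 53: [53, 64, 68, 63, 89, 98, 30, 69]
Insert 63: [53, 63, 64, 68, 89, 98, 30, 69]
Insert 89: [53, 63, 64, 68, 89, 98, 30, 69]
Insert 98: [53, 63, 64, 68, 89, 98, 30, 69]
Insert 30: [30, 53, 63, 64, 68, 89, 98, 69]
Insert 69: [30, 53, 63, 64, 68, 69, 89, 98]

Sorted: [30, 53, 63, 64, 68, 69, 89, 98]


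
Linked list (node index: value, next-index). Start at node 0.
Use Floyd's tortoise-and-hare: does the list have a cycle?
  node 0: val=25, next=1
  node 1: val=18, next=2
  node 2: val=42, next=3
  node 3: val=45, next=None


Floyd's tortoise (slow, +1) and hare (fast, +2):
  init: slow=0, fast=0
  step 1: slow=1, fast=2
  step 2: fast 2->3->None, no cycle

Cycle: no


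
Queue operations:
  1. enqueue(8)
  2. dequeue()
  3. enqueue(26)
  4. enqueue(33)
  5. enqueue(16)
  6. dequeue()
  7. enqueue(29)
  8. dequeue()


enqueue(8) -> [8]
dequeue()->8, []
enqueue(26) -> [26]
enqueue(33) -> [26, 33]
enqueue(16) -> [26, 33, 16]
dequeue()->26, [33, 16]
enqueue(29) -> [33, 16, 29]
dequeue()->33, [16, 29]

Final queue: [16, 29]


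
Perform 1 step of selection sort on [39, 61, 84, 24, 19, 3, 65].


Initial: [39, 61, 84, 24, 19, 3, 65]
Step 1: min=3 at 5
  Swap: [3, 61, 84, 24, 19, 39, 65]

After 1 step: [3, 61, 84, 24, 19, 39, 65]


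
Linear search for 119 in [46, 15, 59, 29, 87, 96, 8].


i=0: 46!=119
i=1: 15!=119
i=2: 59!=119
i=3: 29!=119
i=4: 87!=119
i=5: 96!=119
i=6: 8!=119

Not found, 7 comps


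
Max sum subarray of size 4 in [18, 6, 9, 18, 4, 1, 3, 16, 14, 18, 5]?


[0:4]: 51
[1:5]: 37
[2:6]: 32
[3:7]: 26
[4:8]: 24
[5:9]: 34
[6:10]: 51
[7:11]: 53

Max: 53 at [7:11]


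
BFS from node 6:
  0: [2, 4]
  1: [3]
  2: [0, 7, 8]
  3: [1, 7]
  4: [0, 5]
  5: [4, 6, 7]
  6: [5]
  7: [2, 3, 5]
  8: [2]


Visit 6, enqueue [5]
Visit 5, enqueue [4, 7]
Visit 4, enqueue [0]
Visit 7, enqueue [2, 3]
Visit 0, enqueue []
Visit 2, enqueue [8]
Visit 3, enqueue [1]
Visit 8, enqueue []
Visit 1, enqueue []

BFS order: [6, 5, 4, 7, 0, 2, 3, 8, 1]


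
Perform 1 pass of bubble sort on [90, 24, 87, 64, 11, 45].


Initial: [90, 24, 87, 64, 11, 45]
Pass 1: [24, 87, 64, 11, 45, 90] (5 swaps)

After 1 pass: [24, 87, 64, 11, 45, 90]


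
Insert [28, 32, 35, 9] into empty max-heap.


Insert 28: [28]
Insert 32: [32, 28]
Insert 35: [35, 28, 32]
Insert 9: [35, 28, 32, 9]

Final heap: [35, 28, 32, 9]


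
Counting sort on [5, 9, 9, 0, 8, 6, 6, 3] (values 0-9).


Input: [5, 9, 9, 0, 8, 6, 6, 3]
Counts: [1, 0, 0, 1, 0, 1, 2, 0, 1, 2]

Sorted: [0, 3, 5, 6, 6, 8, 9, 9]


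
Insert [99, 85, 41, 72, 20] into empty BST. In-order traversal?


Insert 99: root
Insert 85: L from 99
Insert 41: L from 99 -> L from 85
Insert 72: L from 99 -> L from 85 -> R from 41
Insert 20: L from 99 -> L from 85 -> L from 41

In-order: [20, 41, 72, 85, 99]


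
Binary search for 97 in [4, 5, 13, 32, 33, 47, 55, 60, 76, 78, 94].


Step 1: lo=0, hi=10, mid=5, val=47
Step 2: lo=6, hi=10, mid=8, val=76
Step 3: lo=9, hi=10, mid=9, val=78
Step 4: lo=10, hi=10, mid=10, val=94

Not found


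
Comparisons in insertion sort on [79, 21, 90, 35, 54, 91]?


Algorithm: insertion sort
Input: [79, 21, 90, 35, 54, 91]
Sorted: [21, 35, 54, 79, 90, 91]

9


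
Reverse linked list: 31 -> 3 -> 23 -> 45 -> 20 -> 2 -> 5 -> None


Step 1: curr=31, set curr.next=prev(None) | reversed so far: 31
Step 2: curr=3, set curr.next=prev(31) | reversed so far: 3 -> 31
Step 3: curr=23, set curr.next=prev(3) | reversed so far: 23 -> 3 -> 31
Step 4: curr=45, set curr.next=prev(23) | reversed so far: 45 -> 23 -> 3 -> 31
Step 5: curr=20, set curr.next=prev(45) | reversed so far: 20 -> 45 -> 23 -> 3 -> 31
Step 6: curr=2, set curr.next=prev(20) | reversed so far: 2 -> 20 -> 45 -> 23 -> 3 -> 31
Step 7: curr=5, set curr.next=prev(2) | reversed so far: 5 -> 2 -> 20 -> 45 -> 23 -> 3 -> 31

5 -> 2 -> 20 -> 45 -> 23 -> 3 -> 31 -> None


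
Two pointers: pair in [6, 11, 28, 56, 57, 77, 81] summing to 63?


lo=0(6)+hi=6(81)=87
lo=0(6)+hi=5(77)=83
lo=0(6)+hi=4(57)=63

Yes: 6+57=63


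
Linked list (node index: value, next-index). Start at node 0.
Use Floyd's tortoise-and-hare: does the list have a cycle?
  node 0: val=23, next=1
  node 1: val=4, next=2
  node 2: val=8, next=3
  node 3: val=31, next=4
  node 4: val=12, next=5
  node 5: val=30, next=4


Floyd's tortoise (slow, +1) and hare (fast, +2):
  init: slow=0, fast=0
  step 1: slow=1, fast=2
  step 2: slow=2, fast=4
  step 3: slow=3, fast=4
  step 4: slow=4, fast=4
  slow == fast at node 4: cycle detected

Cycle: yes


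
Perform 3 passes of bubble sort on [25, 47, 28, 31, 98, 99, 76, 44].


Initial: [25, 47, 28, 31, 98, 99, 76, 44]
Pass 1: [25, 28, 31, 47, 98, 76, 44, 99] (4 swaps)
Pass 2: [25, 28, 31, 47, 76, 44, 98, 99] (2 swaps)
Pass 3: [25, 28, 31, 47, 44, 76, 98, 99] (1 swaps)

After 3 passes: [25, 28, 31, 47, 44, 76, 98, 99]


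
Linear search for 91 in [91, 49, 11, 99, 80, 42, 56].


i=0: 91==91 found!

Found at 0, 1 comps


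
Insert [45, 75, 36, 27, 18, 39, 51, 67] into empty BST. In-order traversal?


Insert 45: root
Insert 75: R from 45
Insert 36: L from 45
Insert 27: L from 45 -> L from 36
Insert 18: L from 45 -> L from 36 -> L from 27
Insert 39: L from 45 -> R from 36
Insert 51: R from 45 -> L from 75
Insert 67: R from 45 -> L from 75 -> R from 51

In-order: [18, 27, 36, 39, 45, 51, 67, 75]


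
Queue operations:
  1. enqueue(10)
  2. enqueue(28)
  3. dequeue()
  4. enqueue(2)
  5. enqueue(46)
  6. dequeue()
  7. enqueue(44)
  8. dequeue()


enqueue(10) -> [10]
enqueue(28) -> [10, 28]
dequeue()->10, [28]
enqueue(2) -> [28, 2]
enqueue(46) -> [28, 2, 46]
dequeue()->28, [2, 46]
enqueue(44) -> [2, 46, 44]
dequeue()->2, [46, 44]

Final queue: [46, 44]


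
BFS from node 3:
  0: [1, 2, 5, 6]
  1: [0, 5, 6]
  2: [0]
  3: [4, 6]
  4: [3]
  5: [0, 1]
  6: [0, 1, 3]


Visit 3, enqueue [4, 6]
Visit 4, enqueue []
Visit 6, enqueue [0, 1]
Visit 0, enqueue [2, 5]
Visit 1, enqueue []
Visit 2, enqueue []
Visit 5, enqueue []

BFS order: [3, 4, 6, 0, 1, 2, 5]


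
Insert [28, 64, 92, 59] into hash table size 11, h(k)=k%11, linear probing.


Insert 28: h=6 -> slot 6
Insert 64: h=9 -> slot 9
Insert 92: h=4 -> slot 4
Insert 59: h=4, 1 probes -> slot 5

Table: [None, None, None, None, 92, 59, 28, None, None, 64, None]


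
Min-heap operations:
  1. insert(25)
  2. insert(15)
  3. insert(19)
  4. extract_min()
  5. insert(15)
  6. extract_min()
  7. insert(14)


insert(25) -> [25]
insert(15) -> [15, 25]
insert(19) -> [15, 25, 19]
extract_min()->15, [19, 25]
insert(15) -> [15, 25, 19]
extract_min()->15, [19, 25]
insert(14) -> [14, 25, 19]

Final heap: [14, 25, 19]


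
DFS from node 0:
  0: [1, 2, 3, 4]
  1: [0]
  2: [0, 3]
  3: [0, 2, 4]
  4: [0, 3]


Visit 0, push [4, 3, 2, 1]
Visit 1, push []
Visit 2, push [3]
Visit 3, push [4]
Visit 4, push []

DFS order: [0, 1, 2, 3, 4]


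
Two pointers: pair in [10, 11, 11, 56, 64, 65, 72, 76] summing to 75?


lo=0(10)+hi=7(76)=86
lo=0(10)+hi=6(72)=82
lo=0(10)+hi=5(65)=75

Yes: 10+65=75


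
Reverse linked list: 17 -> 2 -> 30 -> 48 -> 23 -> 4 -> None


Step 1: curr=17, set curr.next=prev(None) | reversed so far: 17
Step 2: curr=2, set curr.next=prev(17) | reversed so far: 2 -> 17
Step 3: curr=30, set curr.next=prev(2) | reversed so far: 30 -> 2 -> 17
Step 4: curr=48, set curr.next=prev(30) | reversed so far: 48 -> 30 -> 2 -> 17
Step 5: curr=23, set curr.next=prev(48) | reversed so far: 23 -> 48 -> 30 -> 2 -> 17
Step 6: curr=4, set curr.next=prev(23) | reversed so far: 4 -> 23 -> 48 -> 30 -> 2 -> 17

4 -> 23 -> 48 -> 30 -> 2 -> 17 -> None


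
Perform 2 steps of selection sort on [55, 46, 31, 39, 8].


Initial: [55, 46, 31, 39, 8]
Step 1: min=8 at 4
  Swap: [8, 46, 31, 39, 55]
Step 2: min=31 at 2
  Swap: [8, 31, 46, 39, 55]

After 2 steps: [8, 31, 46, 39, 55]


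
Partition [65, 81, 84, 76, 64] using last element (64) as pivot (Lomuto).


Pivot: 64
Place pivot at 0: [64, 81, 84, 76, 65]

Partitioned: [64, 81, 84, 76, 65]


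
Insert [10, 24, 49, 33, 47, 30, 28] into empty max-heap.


Insert 10: [10]
Insert 24: [24, 10]
Insert 49: [49, 10, 24]
Insert 33: [49, 33, 24, 10]
Insert 47: [49, 47, 24, 10, 33]
Insert 30: [49, 47, 30, 10, 33, 24]
Insert 28: [49, 47, 30, 10, 33, 24, 28]

Final heap: [49, 47, 30, 10, 33, 24, 28]


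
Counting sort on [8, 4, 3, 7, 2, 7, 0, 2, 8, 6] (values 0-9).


Input: [8, 4, 3, 7, 2, 7, 0, 2, 8, 6]
Counts: [1, 0, 2, 1, 1, 0, 1, 2, 2, 0]

Sorted: [0, 2, 2, 3, 4, 6, 7, 7, 8, 8]


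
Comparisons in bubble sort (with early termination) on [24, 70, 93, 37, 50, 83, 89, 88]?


Algorithm: bubble sort (with early termination)
Input: [24, 70, 93, 37, 50, 83, 89, 88]
Sorted: [24, 37, 50, 70, 83, 88, 89, 93]

18


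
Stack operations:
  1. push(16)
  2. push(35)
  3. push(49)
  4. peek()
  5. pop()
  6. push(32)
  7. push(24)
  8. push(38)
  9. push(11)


push(16) -> [16]
push(35) -> [16, 35]
push(49) -> [16, 35, 49]
peek()->49
pop()->49, [16, 35]
push(32) -> [16, 35, 32]
push(24) -> [16, 35, 32, 24]
push(38) -> [16, 35, 32, 24, 38]
push(11) -> [16, 35, 32, 24, 38, 11]

Final stack: [16, 35, 32, 24, 38, 11]


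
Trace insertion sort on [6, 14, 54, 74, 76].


Initial: [6, 14, 54, 74, 76]
Insert 14: [6, 14, 54, 74, 76]
Insert 54: [6, 14, 54, 74, 76]
Insert 74: [6, 14, 54, 74, 76]
Insert 76: [6, 14, 54, 74, 76]

Sorted: [6, 14, 54, 74, 76]


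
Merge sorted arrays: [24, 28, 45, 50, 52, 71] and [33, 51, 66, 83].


Take 24 from A
Take 28 from A
Take 33 from B
Take 45 from A
Take 50 from A
Take 51 from B
Take 52 from A
Take 66 from B
Take 71 from A

Merged: [24, 28, 33, 45, 50, 51, 52, 66, 71, 83]


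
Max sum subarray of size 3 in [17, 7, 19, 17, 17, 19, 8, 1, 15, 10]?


[0:3]: 43
[1:4]: 43
[2:5]: 53
[3:6]: 53
[4:7]: 44
[5:8]: 28
[6:9]: 24
[7:10]: 26

Max: 53 at [2:5]


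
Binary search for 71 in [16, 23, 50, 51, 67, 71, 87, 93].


Step 1: lo=0, hi=7, mid=3, val=51
Step 2: lo=4, hi=7, mid=5, val=71

Found at index 5


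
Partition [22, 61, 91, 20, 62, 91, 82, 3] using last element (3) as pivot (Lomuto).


Pivot: 3
Place pivot at 0: [3, 61, 91, 20, 62, 91, 82, 22]

Partitioned: [3, 61, 91, 20, 62, 91, 82, 22]


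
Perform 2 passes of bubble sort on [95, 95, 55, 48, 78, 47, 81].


Initial: [95, 95, 55, 48, 78, 47, 81]
Pass 1: [95, 55, 48, 78, 47, 81, 95] (5 swaps)
Pass 2: [55, 48, 78, 47, 81, 95, 95] (5 swaps)

After 2 passes: [55, 48, 78, 47, 81, 95, 95]


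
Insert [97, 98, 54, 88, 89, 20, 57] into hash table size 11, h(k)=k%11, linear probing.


Insert 97: h=9 -> slot 9
Insert 98: h=10 -> slot 10
Insert 54: h=10, 1 probes -> slot 0
Insert 88: h=0, 1 probes -> slot 1
Insert 89: h=1, 1 probes -> slot 2
Insert 20: h=9, 5 probes -> slot 3
Insert 57: h=2, 2 probes -> slot 4

Table: [54, 88, 89, 20, 57, None, None, None, None, 97, 98]


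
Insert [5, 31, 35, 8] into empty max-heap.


Insert 5: [5]
Insert 31: [31, 5]
Insert 35: [35, 5, 31]
Insert 8: [35, 8, 31, 5]

Final heap: [35, 8, 31, 5]


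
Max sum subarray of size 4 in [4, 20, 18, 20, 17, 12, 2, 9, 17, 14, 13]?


[0:4]: 62
[1:5]: 75
[2:6]: 67
[3:7]: 51
[4:8]: 40
[5:9]: 40
[6:10]: 42
[7:11]: 53

Max: 75 at [1:5]


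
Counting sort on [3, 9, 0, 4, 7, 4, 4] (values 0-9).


Input: [3, 9, 0, 4, 7, 4, 4]
Counts: [1, 0, 0, 1, 3, 0, 0, 1, 0, 1]

Sorted: [0, 3, 4, 4, 4, 7, 9]


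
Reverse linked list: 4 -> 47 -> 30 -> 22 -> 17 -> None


Step 1: curr=4, set curr.next=prev(None) | reversed so far: 4
Step 2: curr=47, set curr.next=prev(4) | reversed so far: 47 -> 4
Step 3: curr=30, set curr.next=prev(47) | reversed so far: 30 -> 47 -> 4
Step 4: curr=22, set curr.next=prev(30) | reversed so far: 22 -> 30 -> 47 -> 4
Step 5: curr=17, set curr.next=prev(22) | reversed so far: 17 -> 22 -> 30 -> 47 -> 4

17 -> 22 -> 30 -> 47 -> 4 -> None


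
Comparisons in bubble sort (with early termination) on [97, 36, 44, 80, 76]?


Algorithm: bubble sort (with early termination)
Input: [97, 36, 44, 80, 76]
Sorted: [36, 44, 76, 80, 97]

9


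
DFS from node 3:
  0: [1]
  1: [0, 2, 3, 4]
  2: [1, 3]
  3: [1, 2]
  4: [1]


Visit 3, push [2, 1]
Visit 1, push [4, 2, 0]
Visit 0, push []
Visit 2, push []
Visit 4, push []

DFS order: [3, 1, 0, 2, 4]


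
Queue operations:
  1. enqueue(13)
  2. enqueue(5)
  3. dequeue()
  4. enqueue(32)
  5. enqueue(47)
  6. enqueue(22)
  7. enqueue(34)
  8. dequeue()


enqueue(13) -> [13]
enqueue(5) -> [13, 5]
dequeue()->13, [5]
enqueue(32) -> [5, 32]
enqueue(47) -> [5, 32, 47]
enqueue(22) -> [5, 32, 47, 22]
enqueue(34) -> [5, 32, 47, 22, 34]
dequeue()->5, [32, 47, 22, 34]

Final queue: [32, 47, 22, 34]


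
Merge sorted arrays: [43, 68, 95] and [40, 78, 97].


Take 40 from B
Take 43 from A
Take 68 from A
Take 78 from B
Take 95 from A

Merged: [40, 43, 68, 78, 95, 97]


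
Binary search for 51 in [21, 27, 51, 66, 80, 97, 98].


Step 1: lo=0, hi=6, mid=3, val=66
Step 2: lo=0, hi=2, mid=1, val=27
Step 3: lo=2, hi=2, mid=2, val=51

Found at index 2


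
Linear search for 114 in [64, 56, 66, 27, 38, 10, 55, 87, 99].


i=0: 64!=114
i=1: 56!=114
i=2: 66!=114
i=3: 27!=114
i=4: 38!=114
i=5: 10!=114
i=6: 55!=114
i=7: 87!=114
i=8: 99!=114

Not found, 9 comps


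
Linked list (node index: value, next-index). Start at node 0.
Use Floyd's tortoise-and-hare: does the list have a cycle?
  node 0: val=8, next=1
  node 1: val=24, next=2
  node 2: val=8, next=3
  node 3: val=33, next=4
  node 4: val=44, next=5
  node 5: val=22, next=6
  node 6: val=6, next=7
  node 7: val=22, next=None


Floyd's tortoise (slow, +1) and hare (fast, +2):
  init: slow=0, fast=0
  step 1: slow=1, fast=2
  step 2: slow=2, fast=4
  step 3: slow=3, fast=6
  step 4: fast 6->7->None, no cycle

Cycle: no


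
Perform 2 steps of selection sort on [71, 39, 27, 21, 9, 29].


Initial: [71, 39, 27, 21, 9, 29]
Step 1: min=9 at 4
  Swap: [9, 39, 27, 21, 71, 29]
Step 2: min=21 at 3
  Swap: [9, 21, 27, 39, 71, 29]

After 2 steps: [9, 21, 27, 39, 71, 29]


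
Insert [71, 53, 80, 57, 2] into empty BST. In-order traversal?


Insert 71: root
Insert 53: L from 71
Insert 80: R from 71
Insert 57: L from 71 -> R from 53
Insert 2: L from 71 -> L from 53

In-order: [2, 53, 57, 71, 80]


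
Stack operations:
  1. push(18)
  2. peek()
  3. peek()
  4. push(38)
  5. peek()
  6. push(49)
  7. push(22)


push(18) -> [18]
peek()->18
peek()->18
push(38) -> [18, 38]
peek()->38
push(49) -> [18, 38, 49]
push(22) -> [18, 38, 49, 22]

Final stack: [18, 38, 49, 22]


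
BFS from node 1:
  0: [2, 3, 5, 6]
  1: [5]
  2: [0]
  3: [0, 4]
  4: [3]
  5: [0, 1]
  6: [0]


Visit 1, enqueue [5]
Visit 5, enqueue [0]
Visit 0, enqueue [2, 3, 6]
Visit 2, enqueue []
Visit 3, enqueue [4]
Visit 6, enqueue []
Visit 4, enqueue []

BFS order: [1, 5, 0, 2, 3, 6, 4]


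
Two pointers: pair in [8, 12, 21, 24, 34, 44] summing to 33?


lo=0(8)+hi=5(44)=52
lo=0(8)+hi=4(34)=42
lo=0(8)+hi=3(24)=32
lo=1(12)+hi=3(24)=36
lo=1(12)+hi=2(21)=33

Yes: 12+21=33


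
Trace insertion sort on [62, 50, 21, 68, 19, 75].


Initial: [62, 50, 21, 68, 19, 75]
Insert 50: [50, 62, 21, 68, 19, 75]
Insert 21: [21, 50, 62, 68, 19, 75]
Insert 68: [21, 50, 62, 68, 19, 75]
Insert 19: [19, 21, 50, 62, 68, 75]
Insert 75: [19, 21, 50, 62, 68, 75]

Sorted: [19, 21, 50, 62, 68, 75]


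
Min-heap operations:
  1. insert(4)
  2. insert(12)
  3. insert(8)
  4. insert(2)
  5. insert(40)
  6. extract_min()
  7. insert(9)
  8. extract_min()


insert(4) -> [4]
insert(12) -> [4, 12]
insert(8) -> [4, 12, 8]
insert(2) -> [2, 4, 8, 12]
insert(40) -> [2, 4, 8, 12, 40]
extract_min()->2, [4, 12, 8, 40]
insert(9) -> [4, 9, 8, 40, 12]
extract_min()->4, [8, 9, 12, 40]

Final heap: [8, 9, 12, 40]


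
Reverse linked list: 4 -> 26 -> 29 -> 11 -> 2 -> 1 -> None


Step 1: curr=4, set curr.next=prev(None) | reversed so far: 4
Step 2: curr=26, set curr.next=prev(4) | reversed so far: 26 -> 4
Step 3: curr=29, set curr.next=prev(26) | reversed so far: 29 -> 26 -> 4
Step 4: curr=11, set curr.next=prev(29) | reversed so far: 11 -> 29 -> 26 -> 4
Step 5: curr=2, set curr.next=prev(11) | reversed so far: 2 -> 11 -> 29 -> 26 -> 4
Step 6: curr=1, set curr.next=prev(2) | reversed so far: 1 -> 2 -> 11 -> 29 -> 26 -> 4

1 -> 2 -> 11 -> 29 -> 26 -> 4 -> None


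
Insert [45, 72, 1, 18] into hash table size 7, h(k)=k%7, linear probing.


Insert 45: h=3 -> slot 3
Insert 72: h=2 -> slot 2
Insert 1: h=1 -> slot 1
Insert 18: h=4 -> slot 4

Table: [None, 1, 72, 45, 18, None, None]


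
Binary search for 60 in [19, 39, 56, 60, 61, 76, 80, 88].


Step 1: lo=0, hi=7, mid=3, val=60

Found at index 3
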